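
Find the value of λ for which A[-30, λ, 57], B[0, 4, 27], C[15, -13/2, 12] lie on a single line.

Collinearity requires AB × AC = 0; each component is linear in λ.
The x-component gives (15)λ + (-375) = 0, so λ = 25.
The remaining components then also vanish.

25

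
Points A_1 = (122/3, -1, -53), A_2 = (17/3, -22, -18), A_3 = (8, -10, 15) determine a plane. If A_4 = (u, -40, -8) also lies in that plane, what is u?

-53/3

A normal to the plane is n = A_1A_2 × A_1A_3 = (-1113, 3710/3, -371).
A_4 lies in the plane iff n · A_1A_4 = 0.
This gives (-1113)u + (-19663) = 0, so u = -53/3.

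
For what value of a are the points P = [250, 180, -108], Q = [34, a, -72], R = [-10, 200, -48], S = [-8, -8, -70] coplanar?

Normal to plane PRS: n = (12040, -5600, 54040); plane equation n·X = -3834320.
Requiring n·Q = -3834320: (-5600)a + (-3481520) = -3834320.
So a = 63.

63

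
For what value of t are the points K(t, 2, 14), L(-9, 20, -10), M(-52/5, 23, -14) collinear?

Direction LM = (-7/5, 3, -4). From the y-coordinate of K, the parameter along the line is τ = (2 − 20)/3 = -6.
Then t = (-9) + (-6)·(-7/5) = -3/5.

-3/5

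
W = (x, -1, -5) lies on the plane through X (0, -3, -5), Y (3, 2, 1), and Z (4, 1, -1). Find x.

6

The plane through X, Y, Z has equation −4x + 12y − 8z = 4.
Substituting W: (-4)x + (28) = 4, so x = 6.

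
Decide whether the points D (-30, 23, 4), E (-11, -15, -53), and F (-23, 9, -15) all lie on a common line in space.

DE = (19, -38, -57), DF = (7, -14, -19).
Comparing components 2 and 3: (-38)(-19) − (-57)(-14) = -76 ≠ 0, so DE and DF are not parallel and the points are not collinear.

No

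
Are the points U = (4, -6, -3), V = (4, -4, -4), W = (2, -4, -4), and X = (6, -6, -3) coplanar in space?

Yes

With U as base: UV = (0, 2, -1), UW = (-2, 2, -1), UX = (2, 0, 0).
UW × UX = (0, -2, -4).
UV · (UW × UX) = 0.
The scalar triple product vanishes, so the four points are coplanar.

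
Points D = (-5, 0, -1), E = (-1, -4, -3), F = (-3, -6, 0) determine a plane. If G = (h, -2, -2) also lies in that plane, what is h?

-3

The plane through D, E, F has equation −16x − 8y − 16z = 96.
Substituting G: (-16)h + (48) = 96, so h = -3.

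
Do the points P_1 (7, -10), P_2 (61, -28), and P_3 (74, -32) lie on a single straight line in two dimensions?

No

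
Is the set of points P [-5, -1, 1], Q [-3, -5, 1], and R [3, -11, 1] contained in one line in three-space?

No

PQ = (2, -4, 0), PR = (8, -10, 0).
PQ × PR = (0, 0, 12).
The cross product is nonzero, so the points do not lie on one line.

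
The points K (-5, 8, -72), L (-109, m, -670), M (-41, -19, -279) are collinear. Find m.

Direction KM = (-36, -27, -207). From the x-coordinate of L, the parameter along the line is τ = (-109 − (-5))/(-36) = 26/9.
Then m = 8 + 26/9·(-27) = -70.

-70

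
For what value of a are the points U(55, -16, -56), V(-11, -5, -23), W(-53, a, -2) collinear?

2

Direction UV = (-66, 11, 33). From the x-coordinate of W, the parameter along the line is τ = (-53 − 55)/(-66) = 18/11.
Then a = (-16) + 18/11·(11) = 2.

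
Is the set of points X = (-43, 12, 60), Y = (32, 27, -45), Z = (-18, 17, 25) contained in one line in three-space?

Yes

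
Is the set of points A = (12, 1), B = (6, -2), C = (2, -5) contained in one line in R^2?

No

AB = (-6, -3), AC = (-10, -6).
Twice the signed area of △ABC is (-6)(-6) − (-3)(-10) = 6.
The area is nonzero, so the three points are not collinear.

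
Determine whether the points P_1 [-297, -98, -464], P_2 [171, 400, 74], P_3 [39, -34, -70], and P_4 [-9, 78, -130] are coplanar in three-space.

With P_1 as base: P_1P_2 = (468, 498, 538), P_1P_3 = (336, 64, 394), P_1P_4 = (288, 176, 334).
P_1P_3 × P_1P_4 = (-47968, 1248, 40704).
P_1P_2 · (P_1P_3 × P_1P_4) = 71232.
Since 71232 ≠ 0, the four points are not coplanar.

No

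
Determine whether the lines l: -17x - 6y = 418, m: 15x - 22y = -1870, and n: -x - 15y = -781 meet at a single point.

Intersecting l and m: solving the 2×2 system gives (x, y) = (-44, 55).
Substitute into n: (-1)(-44) + (-15)(55) = -781.
This equals -781, so (-44, 55) lies on all three lines and they are concurrent.

Yes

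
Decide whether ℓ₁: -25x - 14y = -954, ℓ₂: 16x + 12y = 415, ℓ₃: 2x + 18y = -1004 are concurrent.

Intersecting ℓ₁ and ℓ₂: solving the 2×2 system gives (x, y) = (2819/38, -4889/76).
Substitute into ℓ₃: (2)(2819/38) + (18)(-4889/76) = -38363/38.
But ℓ₃ requires -1004 ≠ -38363/38, so the three lines have no common point.

No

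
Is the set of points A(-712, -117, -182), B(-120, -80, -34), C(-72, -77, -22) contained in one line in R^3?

Yes

AB = (592, 37, 148), AC = (640, 40, 160).
Each component of AC is 40/37 times the corresponding component of AB, so AC = 40/37·AB and the points are collinear.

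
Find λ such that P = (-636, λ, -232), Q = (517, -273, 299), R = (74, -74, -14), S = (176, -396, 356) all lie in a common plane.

-18

The points are coplanar iff PQ · (PR × PS) = 0.
Expanding, this is linear in λ: (-131984)λ + (-2375712) = 0.
So λ = -18.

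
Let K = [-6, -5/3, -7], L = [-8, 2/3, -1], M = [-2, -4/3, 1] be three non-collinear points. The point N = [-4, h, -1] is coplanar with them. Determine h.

-1

Coplanarity requires KL · (KM × KN) = 0.
KL = (-2, 7/3, 6), KM = (4, 1/3, 8); the triple product is linear in h with coefficient 40 and constant term 40.
Setting it to zero: h = -1.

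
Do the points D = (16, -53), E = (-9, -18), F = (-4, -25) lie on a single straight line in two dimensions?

Yes

DE = (-25, 35), DF = (-20, 28).
Checking proportionality: DF = 4/5·DE, so the vectors are parallel and the points are collinear.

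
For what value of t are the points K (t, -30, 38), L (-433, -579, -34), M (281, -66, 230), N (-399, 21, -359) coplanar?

Coplanarity ⇔ det[KL; KM; KN] = 0.
Expanding, this is linear in t: (325125)t + (-21133125) = 0.
So t = 65.

65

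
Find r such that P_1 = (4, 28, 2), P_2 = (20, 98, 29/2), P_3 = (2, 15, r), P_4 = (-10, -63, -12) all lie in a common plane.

Normal to plane P_1P_2P_4: n = (315/2, 49, -476); plane equation n·P = 1050.
Requiring n·P_3 = 1050: (-476)r + (1050) = 1050.
So r = 0.

0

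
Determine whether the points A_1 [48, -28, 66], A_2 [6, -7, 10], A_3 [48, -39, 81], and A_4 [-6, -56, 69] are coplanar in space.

Yes

A normal to the plane through A_1, A_2, A_3 is n = A_1A_2 × A_1A_3 = (-301, 630, 462).
The plane has equation n·P = -1596. For A_4: n·A_4 = -1596.
Equal, so A_4 lies in the plane and all four are coplanar.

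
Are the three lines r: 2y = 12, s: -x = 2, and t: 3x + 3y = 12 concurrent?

Intersecting r and s: solving the 2×2 system gives (x, y) = (-2, 6).
Substitute into t: (3)(-2) + (3)(6) = 12.
This equals 12, so (-2, 6) lies on all three lines and they are concurrent.

Yes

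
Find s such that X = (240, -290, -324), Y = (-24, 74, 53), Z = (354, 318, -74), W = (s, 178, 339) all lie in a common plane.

Normal to plane XYZ: n = (-138216, 108978, -202008); plane equation n·P = 675132.
Requiring n·W = 675132: (-138216)s + (-49082628) = 675132.
So s = -360.

-360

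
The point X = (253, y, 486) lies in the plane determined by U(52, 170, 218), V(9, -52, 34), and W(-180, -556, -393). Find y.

A normal to the plane is n = UV × UW = (2058, 16415, -20286).
X lies in the plane iff n · UX = 0.
This gives (16415)y + (-7813540) = 0, so y = 476.

476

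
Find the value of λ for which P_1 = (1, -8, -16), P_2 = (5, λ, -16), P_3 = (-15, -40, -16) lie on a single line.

0

Direction P_1P_3 = (-16, -32, 0). From the x-coordinate of P_2, the parameter along the line is τ = (5 − 1)/(-16) = -1/4.
Then λ = (-8) + (-1/4)·(-32) = 0.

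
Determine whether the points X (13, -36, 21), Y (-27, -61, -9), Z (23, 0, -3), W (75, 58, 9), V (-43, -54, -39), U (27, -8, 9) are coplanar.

No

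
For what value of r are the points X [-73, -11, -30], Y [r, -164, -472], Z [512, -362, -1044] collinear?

182

Direction XZ = (585, -351, -1014). From the y-coordinate of Y, the parameter along the line is τ = (-164 − (-11))/(-351) = 17/39.
Then r = (-73) + 17/39·(585) = 182.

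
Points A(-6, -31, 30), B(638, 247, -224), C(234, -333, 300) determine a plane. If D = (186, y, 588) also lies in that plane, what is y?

-653

Coplanarity requires AB · (AC × AD) = 0.
AB = (644, 278, -254), AC = (240, -302, 270); the triple product is linear in y with coefficient -234840 and constant term -153350520.
Setting it to zero: y = -653.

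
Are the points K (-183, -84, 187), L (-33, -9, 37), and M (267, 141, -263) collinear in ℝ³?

Yes

KL = (150, 75, -150), KM = (450, 225, -450).
Each component of KM is 3 times the corresponding component of KL, so KM = 3·KL and the points are collinear.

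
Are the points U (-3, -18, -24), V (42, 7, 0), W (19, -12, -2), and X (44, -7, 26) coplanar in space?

With U as base: UV = (45, 25, 24), UW = (22, 6, 22), UX = (47, 11, 50).
UW × UX = (58, -66, -40).
UV · (UW × UX) = 0.
The scalar triple product vanishes, so the four points are coplanar.

Yes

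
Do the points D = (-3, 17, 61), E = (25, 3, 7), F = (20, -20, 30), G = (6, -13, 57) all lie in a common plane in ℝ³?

Yes

A normal to the plane through D, E, F is n = DE × DF = (-1564, -374, -714).
The plane has equation n·P = -45220. For G: n·G = -45220.
Equal, so G lies in the plane and all four are coplanar.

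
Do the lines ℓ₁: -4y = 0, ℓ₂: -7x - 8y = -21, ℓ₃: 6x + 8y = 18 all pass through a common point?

Lines aᵢx + bᵢy = cᵢ with pairwise distinct directions are concurrent exactly when det[aᵢ bᵢ cᵢ] = 0.
Here the determinant is 0.
It vanishes, so the lines are concurrent at (3, 0).

Yes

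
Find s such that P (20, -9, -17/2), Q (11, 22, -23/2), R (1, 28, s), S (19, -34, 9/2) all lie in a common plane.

-3/2

The points are coplanar iff PQ · (PR × PS) = 0.
Expanding, this is linear in s: (-256)s + (-384) = 0.
So s = -3/2.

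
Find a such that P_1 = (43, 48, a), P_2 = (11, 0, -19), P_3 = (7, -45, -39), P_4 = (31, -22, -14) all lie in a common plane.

The points are coplanar iff P_1P_2 · (P_1P_3 × P_1P_4) = 0.
Expanding, this is linear in a: (-988)a + (20748) = 0.
So a = 21.

21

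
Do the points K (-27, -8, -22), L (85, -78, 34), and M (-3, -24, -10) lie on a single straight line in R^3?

KL = (112, -70, 56), KM = (24, -16, 12).
Comparing components 2 and 3: (-70)(12) − (56)(-16) = 56 ≠ 0, so KL and KM are not parallel and the points are not collinear.

No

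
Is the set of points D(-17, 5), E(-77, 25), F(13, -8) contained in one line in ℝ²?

DE = (-60, 20), DF = (30, -13).
If collinear, DF would be a scalar multiple of DE. But (-60)·(-13) ≠ (20)·(30) (difference 180), so they are not parallel; the points are not collinear.

No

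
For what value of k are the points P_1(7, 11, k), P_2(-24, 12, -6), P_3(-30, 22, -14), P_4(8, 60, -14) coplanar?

10

Coplanarity ⇔ det[P_1P_2; P_1P_3; P_1P_4] = 0.
Expanding, this is linear in k: (608)k + (-6080) = 0.
So k = 10.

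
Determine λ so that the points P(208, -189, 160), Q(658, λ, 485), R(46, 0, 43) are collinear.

-714

Direction PR = (-162, 189, -117). From the x-coordinate of Q, the parameter along the line is τ = (658 − 208)/(-162) = -25/9.
Then λ = (-189) + (-25/9)·(189) = -714.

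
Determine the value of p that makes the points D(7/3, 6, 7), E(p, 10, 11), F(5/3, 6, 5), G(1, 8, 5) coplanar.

The points are coplanar iff DE · (DF × DG) = 0.
Expanding, this is linear in p: (4)p + (-28/3) = 0.
So p = 7/3.

7/3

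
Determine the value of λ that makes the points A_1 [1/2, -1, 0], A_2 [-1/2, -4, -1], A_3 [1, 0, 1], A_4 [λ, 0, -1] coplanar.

1/2

The points are coplanar iff A_1A_2 · (A_1A_3 × A_1A_4) = 0.
Expanding, this is linear in λ: (-2)λ + (1) = 0.
So λ = 1/2.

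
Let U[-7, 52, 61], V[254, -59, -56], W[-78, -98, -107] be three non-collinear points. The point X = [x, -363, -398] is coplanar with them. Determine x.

45

Coplanarity requires UV · (UW × UX) = 0.
UV = (261, -111, -117), UW = (-71, -150, -168); the triple product is linear in x with coefficient 1098 and constant term -49410.
Setting it to zero: x = 45.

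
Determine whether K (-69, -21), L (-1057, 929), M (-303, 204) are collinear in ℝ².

Yes

KL = (-988, 950), KM = (-234, 225).
Twice the signed area of △KLM is (-988)(225) − (950)(-234) = 0.
The triangle is degenerate (zero area), so the points are collinear.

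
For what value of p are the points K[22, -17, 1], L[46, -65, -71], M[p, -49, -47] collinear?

38

Collinearity requires KL × KM = 0; each component is linear in p.
The y-component gives (-72)p + (2736) = 0, so p = 38.
The remaining components then also vanish.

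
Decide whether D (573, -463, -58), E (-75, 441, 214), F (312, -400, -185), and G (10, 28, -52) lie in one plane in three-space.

No

A normal to the plane through D, E, F is n = DE × DF = (-131944, -153288, 195120).
The plane has equation n·P = -15948528. For G: n·G = -15757744.
-15757744 ≠ -15948528, so G is off the plane.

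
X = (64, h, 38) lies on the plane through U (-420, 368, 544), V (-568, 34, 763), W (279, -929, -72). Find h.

16

A normal to the plane is n = UV × UW = (489787, 61913, 425422).
X lies in the plane iff n · UX = 0.
This gives (61913)h + (-990608) = 0, so h = 16.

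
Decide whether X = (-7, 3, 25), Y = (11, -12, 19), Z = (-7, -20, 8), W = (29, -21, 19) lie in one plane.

No

With X as base: XY = (18, -15, -6), XZ = (0, -23, -17), XW = (36, -24, -6).
XZ × XW = (-270, -612, 828).
XY · (XZ × XW) = -648.
Since -648 ≠ 0, the four points are not coplanar.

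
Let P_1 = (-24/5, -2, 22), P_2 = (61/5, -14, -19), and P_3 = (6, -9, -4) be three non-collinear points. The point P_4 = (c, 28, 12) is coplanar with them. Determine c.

2/5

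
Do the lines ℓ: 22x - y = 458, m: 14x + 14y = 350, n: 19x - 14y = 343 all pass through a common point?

The three lines meet at one point iff the augmented coefficient matrix [aᵢ bᵢ cᵢ] has rank < 3, i.e. its determinant vanishes.
Here the determinant is 0.
It vanishes, so the lines are concurrent at (21, 4).

Yes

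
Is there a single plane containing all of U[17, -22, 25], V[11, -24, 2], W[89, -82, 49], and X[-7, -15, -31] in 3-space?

The four points are coplanar iff the 3×3 determinant with rows UV, UW, UX is zero.
Rows: (-6, -2, -23), (72, -60, 24), (-24, 7, -56).
Expanding along the first row: (-6)(3192) − (-2)(-3456) + (-23)(-936) = -4536.
Nonzero ⇒ not coplanar.

No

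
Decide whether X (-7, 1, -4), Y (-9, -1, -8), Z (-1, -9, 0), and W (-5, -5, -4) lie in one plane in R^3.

Yes

With X as base: XY = (-2, -2, -4), XZ = (6, -10, 4), XW = (2, -6, 0).
XZ × XW = (24, 8, -16).
XY · (XZ × XW) = 0.
The scalar triple product vanishes, so the four points are coplanar.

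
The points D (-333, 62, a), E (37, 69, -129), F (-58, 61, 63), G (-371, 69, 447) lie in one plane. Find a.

The points are coplanar iff DE · (DF × DG) = 0.
Expanding, this is linear in a: (3264)a + (-1449216) = 0.
So a = 444.

444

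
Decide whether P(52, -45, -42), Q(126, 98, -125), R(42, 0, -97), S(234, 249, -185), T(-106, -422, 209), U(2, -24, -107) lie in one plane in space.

No

The plane through P, Q, R has normal n = PQ × PR = (-4130, 4900, 4760) and equation n·X = -635180.
Checking the remaining points: n·S = -626920, n·T = -635180, n·U = -635180.
Since n·S = -626920 ≠ -635180, S is off the plane and the points are not all coplanar.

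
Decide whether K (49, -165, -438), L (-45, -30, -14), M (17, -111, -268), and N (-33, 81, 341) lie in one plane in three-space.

With K as base: KL = (-94, 135, 424), KM = (-32, 54, 170), KN = (-82, 246, 779).
KM × KN = (246, 10988, -3444).
KL · (KM × KN) = 0.
The scalar triple product vanishes, so the four points are coplanar.

Yes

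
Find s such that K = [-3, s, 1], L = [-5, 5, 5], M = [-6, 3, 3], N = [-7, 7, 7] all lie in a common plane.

Coplanarity ⇔ det[KL; KM; KN] = 0.
Expanding, this is linear in s: (-6)s + (6) = 0.
So s = 1.

1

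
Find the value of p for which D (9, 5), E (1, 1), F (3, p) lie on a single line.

Collinearity: (F − D) must be parallel to (E − D) = (-8, -4).
Cross-multiplying the components: (p − 5)·(-8) = (-6)·(-4).
Solving gives p = 2.

2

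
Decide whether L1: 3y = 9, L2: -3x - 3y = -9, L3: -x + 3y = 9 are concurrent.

Yes

The three lines meet at one point iff the augmented coefficient matrix [aᵢ bᵢ cᵢ] has rank < 3, i.e. its determinant vanishes.
Here the determinant is 0.
It vanishes, so the lines are concurrent at (0, 3).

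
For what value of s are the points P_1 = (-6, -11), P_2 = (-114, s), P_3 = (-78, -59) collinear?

-83

The three points are collinear iff det[P_1P_2; P_1P_3] = 0.
This determinant is linear in s: (72)s + (5976) = 0, so s = -83.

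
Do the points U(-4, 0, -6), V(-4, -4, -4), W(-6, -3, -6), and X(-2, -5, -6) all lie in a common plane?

No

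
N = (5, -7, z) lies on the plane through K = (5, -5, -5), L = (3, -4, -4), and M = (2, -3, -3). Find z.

-7

A normal to the plane is n = KL × KM = (0, 1, -1).
N lies in the plane iff n · KN = 0.
This gives (-1)z + (-7) = 0, so z = -7.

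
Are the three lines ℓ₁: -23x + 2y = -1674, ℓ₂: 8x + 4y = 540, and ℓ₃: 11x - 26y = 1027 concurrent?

Intersecting ℓ₁ and ℓ₂: solving the 2×2 system gives (x, y) = (72, -9).
Substitute into ℓ₃: (11)(72) + (-26)(-9) = 1026.
But ℓ₃ requires 1027 ≠ 1026, so the three lines have no common point.

No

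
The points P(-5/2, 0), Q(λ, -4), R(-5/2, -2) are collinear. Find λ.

-5/2

Collinearity: (Q − P) must be parallel to (R − P) = (0, -2).
Cross-multiplying the components: (λ − (-5/2))·(-2) = (-4)·(0).
Solving gives λ = -5/2.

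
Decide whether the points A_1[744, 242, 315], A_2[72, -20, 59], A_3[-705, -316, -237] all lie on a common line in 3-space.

A_1A_2 = (-672, -262, -256), A_1A_3 = (-1449, -558, -552).
A_1A_2 × A_1A_3 = (1776, 0, -4662).
The cross product is nonzero, so the points do not lie on one line.

No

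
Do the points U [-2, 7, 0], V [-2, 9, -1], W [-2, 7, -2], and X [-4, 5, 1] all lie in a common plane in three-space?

No

The four points are coplanar iff the 3×3 determinant with rows UV, UW, UX is zero.
Rows: (0, 2, -1), (0, 0, -2), (-2, -2, 1).
Expanding along the first row: (0)(-4) − (2)(-4) + (-1)(0) = 8.
Nonzero ⇒ not coplanar.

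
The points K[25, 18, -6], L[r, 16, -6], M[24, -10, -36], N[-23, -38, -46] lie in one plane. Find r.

The points are coplanar iff KL · (KM × KN) = 0.
Expanding, this is linear in r: (-560)r + (11200) = 0.
So r = 20.

20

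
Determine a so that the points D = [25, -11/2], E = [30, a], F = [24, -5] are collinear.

-8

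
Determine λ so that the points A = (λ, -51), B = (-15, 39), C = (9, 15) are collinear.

75

Collinearity: (A − B) must be parallel to (C − B) = (24, -24).
Cross-multiplying the components: (λ − (-15))·(-24) = (-90)·(24).
Solving gives λ = 75.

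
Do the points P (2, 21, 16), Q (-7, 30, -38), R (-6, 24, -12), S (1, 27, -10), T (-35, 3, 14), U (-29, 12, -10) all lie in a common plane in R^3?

The plane through P, Q, R has normal n = PQ × PR = (-90, 180, 45) and equation n·X = 4320.
Checking the remaining points: n·S = 4320, n·T = 4320, n·U = 4320.
All equal 4320, so all 6 points lie in one plane.

Yes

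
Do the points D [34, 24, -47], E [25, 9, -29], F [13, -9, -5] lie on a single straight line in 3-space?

DE = (-9, -15, 18), DF = (-21, -33, 42).
Comparing components 2 and 3: (-15)(42) − (18)(-33) = -36 ≠ 0, so DE and DF are not parallel and the points are not collinear.

No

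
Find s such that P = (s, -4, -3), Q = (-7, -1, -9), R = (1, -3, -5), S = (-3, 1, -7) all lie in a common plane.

The points are coplanar iff PQ · (PR × PS) = 0.
Expanding, this is linear in s: (12)s + (-60) = 0.
So s = 5.

5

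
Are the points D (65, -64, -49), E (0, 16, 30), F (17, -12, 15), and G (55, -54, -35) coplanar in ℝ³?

A normal to the plane through D, E, F is n = DE × DF = (1012, 368, 460).
The plane has equation n·P = 19688. For G: n·G = 19688.
Equal, so G lies in the plane and all four are coplanar.

Yes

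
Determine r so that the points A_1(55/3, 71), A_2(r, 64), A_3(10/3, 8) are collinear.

Collinearity: (A_2 − A_1) must be parallel to (A_3 − A_1) = (-15, -63).
Cross-multiplying the components: (r − 55/3)·(-63) = (-7)·(-15).
Solving gives r = 50/3.

50/3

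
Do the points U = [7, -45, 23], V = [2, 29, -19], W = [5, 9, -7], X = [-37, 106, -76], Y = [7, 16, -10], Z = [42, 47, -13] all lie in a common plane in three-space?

The plane through U, V, W has normal n = UV × UW = (48, -66, -122) and equation n·P = 500.
Checking the remaining points: n·X = 500, n·Y = 500, n·Z = 500.
All equal 500, so all 6 points lie in one plane.

Yes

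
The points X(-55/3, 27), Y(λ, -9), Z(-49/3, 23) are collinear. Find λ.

Collinearity: (Y − X) must be parallel to (Z − X) = (2, -4).
Cross-multiplying the components: (λ − (-55/3))·(-4) = (-36)·(2).
Solving gives λ = -1/3.

-1/3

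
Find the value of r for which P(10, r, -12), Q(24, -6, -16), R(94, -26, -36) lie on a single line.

-2

Direction QR = (70, -20, -20). From the x-coordinate of P, the parameter along the line is τ = (10 − 24)/70 = -1/5.
Then r = (-6) + (-1/5)·(-20) = -2.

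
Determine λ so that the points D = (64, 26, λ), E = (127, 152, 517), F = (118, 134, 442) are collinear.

Direction EF = (-9, -18, -75). From the x-coordinate of D, the parameter along the line is τ = (64 − 127)/(-9) = 7.
Then λ = 517 + 7·(-75) = -8.

-8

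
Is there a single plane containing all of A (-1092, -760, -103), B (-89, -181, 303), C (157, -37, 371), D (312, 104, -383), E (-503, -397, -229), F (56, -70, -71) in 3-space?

The plane through A, B, C has normal n = AB × AC = (-19092, 31672, 1998) and equation n·P = -3428050.
Checking the remaining points: n·D = -3428050, n·E = -3428050, n·F = -3428050.
All equal -3428050, so all 6 points lie in one plane.

Yes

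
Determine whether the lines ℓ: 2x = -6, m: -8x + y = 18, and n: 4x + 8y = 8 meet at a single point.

The three lines meet at one point iff the augmented coefficient matrix [aᵢ bᵢ cᵢ] has rank < 3, i.e. its determinant vanishes.
Here the determinant is 136.
Nonzero, so no common point exists.

No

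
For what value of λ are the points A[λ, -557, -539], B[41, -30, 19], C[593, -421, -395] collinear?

Direction BC = (552, -391, -414). From the y-coordinate of A, the parameter along the line is τ = (-557 − (-30))/(-391) = 31/23.
Then λ = 41 + 31/23·(552) = 785.

785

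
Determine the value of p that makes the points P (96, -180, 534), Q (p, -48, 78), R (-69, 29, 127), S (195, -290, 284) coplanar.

The points are coplanar iff PQ · (PR × PS) = 0.
Expanding, this is linear in p: (-97020)p + (-291060) = 0.
So p = -3.

-3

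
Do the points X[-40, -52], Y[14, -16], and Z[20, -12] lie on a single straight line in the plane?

XY = (54, 36), XZ = (60, 40).
Checking proportionality: XZ = 10/9·XY, so the vectors are parallel and the points are collinear.

Yes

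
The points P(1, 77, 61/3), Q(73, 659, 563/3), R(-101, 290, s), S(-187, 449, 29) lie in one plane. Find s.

83/3

The points are coplanar iff PQ · (PR × PS) = 0.
Expanding, this is linear in s: (-136200)s + (3768200) = 0.
So s = 83/3.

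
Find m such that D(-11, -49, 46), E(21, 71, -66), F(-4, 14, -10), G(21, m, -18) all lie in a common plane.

The points are coplanar iff DE · (DF × DG) = 0.
Expanding, this is linear in m: (1008)m + (-15120) = 0.
So m = 15.

15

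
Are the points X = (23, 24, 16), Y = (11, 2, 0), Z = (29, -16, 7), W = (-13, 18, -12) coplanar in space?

The four points are coplanar iff the 3×3 determinant with rows XY, XZ, XW is zero.
Rows: (-12, -22, -16), (6, -40, -9), (-36, -6, -28).
Expanding along the first row: (-12)(1066) − (-22)(-492) + (-16)(-1476) = 0.
Zero determinant ⇒ coplanar.

Yes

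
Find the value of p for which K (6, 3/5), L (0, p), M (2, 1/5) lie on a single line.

Collinearity: (L − K) must be parallel to (M − K) = (-4, -2/5).
Cross-multiplying the components: (p − 3/5)·(-4) = (-6)·(-2/5).
Solving gives p = 0.

0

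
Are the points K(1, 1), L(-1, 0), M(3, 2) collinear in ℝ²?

KL = (-2, -1), KM = (2, 1).
det[KL; KM] = (-2)(1) − (-1)(2) = 0.
The determinant is zero, so the points are collinear.

Yes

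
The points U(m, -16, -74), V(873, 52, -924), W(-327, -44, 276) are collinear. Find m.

23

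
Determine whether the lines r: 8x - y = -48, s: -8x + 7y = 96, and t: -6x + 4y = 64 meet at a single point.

No

Lines aᵢx + bᵢy = cᵢ with pairwise distinct directions are concurrent exactly when det[aᵢ bᵢ cᵢ] = 0.
Here the determinant is 96.
Nonzero, so no common point exists.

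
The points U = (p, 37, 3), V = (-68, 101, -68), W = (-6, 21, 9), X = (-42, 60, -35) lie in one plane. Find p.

-10

Coplanarity ⇔ det[UV; UW; UX] = 0.
Expanding, this is linear in p: (-517)p + (-5170) = 0.
So p = -10.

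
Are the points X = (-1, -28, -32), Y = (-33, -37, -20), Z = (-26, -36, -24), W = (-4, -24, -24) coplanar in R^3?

A normal to the plane through X, Y, Z is n = XY × XZ = (24, -44, 31).
The plane has equation n·P = 216. For W: n·W = 216.
Equal, so W lies in the plane and all four are coplanar.

Yes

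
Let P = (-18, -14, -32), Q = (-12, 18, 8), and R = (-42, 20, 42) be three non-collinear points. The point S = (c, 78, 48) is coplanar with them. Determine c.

A normal to the plane is n = PQ × PR = (1008, -1404, 972).
S lies in the plane iff n · PS = 0.
This gives (1008)c + (-33264) = 0, so c = 33.

33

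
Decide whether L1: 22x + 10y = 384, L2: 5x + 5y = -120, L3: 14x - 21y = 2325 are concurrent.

Intersecting L1 and L2: solving the 2×2 system gives (x, y) = (52, -76).
Substitute into L3: (14)(52) + (-21)(-76) = 2324.
But L3 requires 2325 ≠ 2324, so the three lines have no common point.

No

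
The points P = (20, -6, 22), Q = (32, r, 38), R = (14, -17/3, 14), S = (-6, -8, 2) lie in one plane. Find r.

-20/3

Coplanarity ⇔ det[PQ; PR; PS] = 0.
Expanding, this is linear in r: (88)r + (1760/3) = 0.
So r = -20/3.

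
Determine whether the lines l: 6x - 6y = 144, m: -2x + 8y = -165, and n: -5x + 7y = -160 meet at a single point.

No

Lines aᵢx + bᵢy = cᵢ with pairwise distinct directions are concurrent exactly when det[aᵢ bᵢ cᵢ] = 0.
Here the determinant is -36.
Nonzero, so no common point exists.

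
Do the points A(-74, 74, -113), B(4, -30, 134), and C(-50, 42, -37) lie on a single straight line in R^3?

Yes

AB = (78, -104, 247), AC = (24, -32, 76).
AB × AC = (0, 0, 0).
The cross product vanishes, so the three points are collinear.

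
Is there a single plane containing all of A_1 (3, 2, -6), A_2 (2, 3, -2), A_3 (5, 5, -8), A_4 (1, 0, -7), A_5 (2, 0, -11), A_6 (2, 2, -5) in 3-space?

The plane through A_1, A_2, A_3 has normal n = A_1A_2 × A_1A_3 = (-14, 6, -5) and equation n·P = 0.
Checking the remaining points: n·A_4 = 21, n·A_5 = 27, n·A_6 = 9.
Since n·A_4 = 21 ≠ 0, A_4 is off the plane and the points are not all coplanar.

No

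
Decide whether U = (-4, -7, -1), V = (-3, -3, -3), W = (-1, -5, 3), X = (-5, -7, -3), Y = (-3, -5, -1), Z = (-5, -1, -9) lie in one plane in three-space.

The plane through U, V, W has normal n = UV × UW = (20, -10, -10) and equation n·P = 0.
Checking the remaining points: n·X = 0, n·Y = 0, n·Z = 0.
All equal 0, so all 6 points lie in one plane.

Yes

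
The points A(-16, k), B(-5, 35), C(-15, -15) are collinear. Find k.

-20

The three points are collinear iff det[AB; AC] = 0.
This determinant is linear in k: (-10)k + (-200) = 0, so k = -20.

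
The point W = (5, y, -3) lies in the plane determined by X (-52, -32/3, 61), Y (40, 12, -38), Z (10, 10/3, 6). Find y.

11/3

Coplanarity requires XY · (XZ × XW) = 0.
XY = (92, 68/3, -99), XZ = (62, 14, -55); the triple product is linear in y with coefficient -1078 and constant term 11858/3.
Setting it to zero: y = 11/3.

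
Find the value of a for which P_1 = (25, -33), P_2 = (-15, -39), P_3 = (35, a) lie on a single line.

-63/2

The three points are collinear iff det[P_1P_2; P_1P_3] = 0.
This determinant is linear in a: (-40)a + (-1260) = 0, so a = -63/2.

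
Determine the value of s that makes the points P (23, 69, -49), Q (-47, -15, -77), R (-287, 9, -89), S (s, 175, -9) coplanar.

172

Coplanarity ⇔ det[PQ; PR; PS] = 0.
Expanding, this is linear in s: (1680)s + (-288960) = 0.
So s = 172.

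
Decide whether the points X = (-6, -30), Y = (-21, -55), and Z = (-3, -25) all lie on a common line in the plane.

Yes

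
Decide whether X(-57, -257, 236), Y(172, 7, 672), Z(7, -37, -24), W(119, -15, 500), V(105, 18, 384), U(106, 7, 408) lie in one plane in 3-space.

No

The plane through X, Y, Z has normal n = XY × XZ = (-164560, 87444, 33484) and equation n·P = -5190964.
Checking the remaining points: n·W = -4152300, n·V = -2846952, n·U = -3169780.
Since n·W = -4152300 ≠ -5190964, W is off the plane and the points are not all coplanar.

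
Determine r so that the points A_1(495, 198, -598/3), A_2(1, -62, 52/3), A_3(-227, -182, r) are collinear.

Direction A_1A_2 = (-494, -260, 650/3). From the x-coordinate of A_3, the parameter along the line is τ = (-227 − 495)/(-494) = 19/13.
Then r = (-598/3) + 19/13·(650/3) = 352/3.

352/3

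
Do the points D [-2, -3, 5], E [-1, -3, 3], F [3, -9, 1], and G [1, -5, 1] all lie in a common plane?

Yes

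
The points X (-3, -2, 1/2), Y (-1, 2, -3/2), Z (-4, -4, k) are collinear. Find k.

Direction XY = (2, 4, -2). From the x-coordinate of Z, the parameter along the line is τ = (-4 − (-3))/2 = -1/2.
Then k = 1/2 + (-1/2)·(-2) = 3/2.

3/2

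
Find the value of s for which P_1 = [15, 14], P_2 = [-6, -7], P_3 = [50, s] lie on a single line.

49

The three points are collinear iff det[P_1P_2; P_1P_3] = 0.
This determinant is linear in s: (-21)s + (1029) = 0, so s = 49.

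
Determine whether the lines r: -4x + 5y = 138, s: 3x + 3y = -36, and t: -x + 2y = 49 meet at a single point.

Lines aᵢx + bᵢy = cᵢ with pairwise distinct directions are concurrent exactly when det[aᵢ bᵢ cᵢ] = 0.
Here the determinant is -189.
Nonzero, so no common point exists.

No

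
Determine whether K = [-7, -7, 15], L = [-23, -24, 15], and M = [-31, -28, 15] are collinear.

KL = (-16, -17, 0), KM = (-24, -21, 0).
Comparing components 1 and 2: (-16)(-21) − (-17)(-24) = -72 ≠ 0, so KL and KM are not parallel and the points are not collinear.

No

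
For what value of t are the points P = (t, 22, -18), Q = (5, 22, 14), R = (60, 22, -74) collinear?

Collinearity requires PQ × PR = 0; each component is linear in t.
The y-component gives (-88)t + (2200) = 0, so t = 25.
The remaining components then also vanish.

25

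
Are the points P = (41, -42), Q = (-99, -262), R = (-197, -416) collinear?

PQ = (-140, -220), PR = (-238, -374).
det[PQ; PR] = (-140)(-374) − (-220)(-238) = 0.
The determinant is zero, so the points are collinear.

Yes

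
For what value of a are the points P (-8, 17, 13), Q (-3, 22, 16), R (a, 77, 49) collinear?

52

Direction PQ = (5, 5, 3). From the y-coordinate of R, the parameter along the line is τ = (77 − 17)/5 = 12.
Then a = (-8) + 12·(5) = 52.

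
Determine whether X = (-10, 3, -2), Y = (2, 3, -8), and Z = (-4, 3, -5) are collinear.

XY = (12, 0, -6), XZ = (6, 0, -3).
Each component of XZ is 1/2 times the corresponding component of XY, so XZ = 1/2·XY and the points are collinear.

Yes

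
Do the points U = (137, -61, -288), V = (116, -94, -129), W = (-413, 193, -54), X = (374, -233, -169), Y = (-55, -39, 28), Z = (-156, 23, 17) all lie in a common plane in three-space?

The plane through U, V, W has normal n = UV × UW = (-48108, -82536, -23484) and equation n·P = 5207292.
Checking the remaining points: n·X = 5207292, n·Y = 5207292, n·Z = 5207292.
All equal 5207292, so all 6 points lie in one plane.

Yes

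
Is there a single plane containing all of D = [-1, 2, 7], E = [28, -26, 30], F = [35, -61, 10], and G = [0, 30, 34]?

The four points are coplanar iff the 3×3 determinant with rows DE, DF, DG is zero.
Rows: (29, -28, 23), (36, -63, 3), (1, 28, 27).
Expanding along the first row: (29)(-1785) − (-28)(969) + (23)(1071) = 0.
Zero determinant ⇒ coplanar.

Yes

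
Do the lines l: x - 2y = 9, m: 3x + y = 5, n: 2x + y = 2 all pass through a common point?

No

The three lines meet at one point iff the augmented coefficient matrix [aᵢ bᵢ cᵢ] has rank < 3, i.e. its determinant vanishes.
Here the determinant is -2.
Nonzero, so no common point exists.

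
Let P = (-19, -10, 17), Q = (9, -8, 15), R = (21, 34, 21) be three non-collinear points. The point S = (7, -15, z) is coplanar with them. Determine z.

14

The plane through P, Q, R has equation 96x − 192y + 1152z = 19680.
Substituting S: (1152)z + (3552) = 19680, so z = 14.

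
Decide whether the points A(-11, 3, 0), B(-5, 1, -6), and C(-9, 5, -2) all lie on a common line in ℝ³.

No

AB = (6, -2, -6), AC = (2, 2, -2).
Comparing components 2 and 3: (-2)(-2) − (-6)(2) = 16 ≠ 0, so AB and AC are not parallel and the points are not collinear.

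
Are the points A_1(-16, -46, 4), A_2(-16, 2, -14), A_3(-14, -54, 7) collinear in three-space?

A_1A_2 = (0, 48, -18), A_1A_3 = (2, -8, 3).
A_1A_2 × A_1A_3 = (0, -36, -96).
The cross product is nonzero, so the points do not lie on one line.

No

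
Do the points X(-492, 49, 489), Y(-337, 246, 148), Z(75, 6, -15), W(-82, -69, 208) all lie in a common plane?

With X as base: XY = (155, 197, -341), XZ = (567, -43, -504), XW = (410, -118, -281).
XZ × XW = (-47389, -47313, -49276).
XY · (XZ × XW) = 137160.
Since 137160 ≠ 0, the four points are not coplanar.

No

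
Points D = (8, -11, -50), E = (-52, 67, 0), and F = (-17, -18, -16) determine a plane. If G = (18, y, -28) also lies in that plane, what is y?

A normal to the plane is n = DE × DF = (3002, 790, 2370).
G lies in the plane iff n · DG = 0.
This gives (790)y + (90850) = 0, so y = -115.

-115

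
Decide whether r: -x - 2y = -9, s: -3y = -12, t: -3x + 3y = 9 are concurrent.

Yes

Intersecting r and s: solving the 2×2 system gives (x, y) = (1, 4).
Substitute into t: (-3)(1) + (3)(4) = 9.
This equals 9, so (1, 4) lies on all three lines and they are concurrent.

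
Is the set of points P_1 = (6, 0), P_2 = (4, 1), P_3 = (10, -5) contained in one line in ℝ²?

P_1P_2 = (-2, 1), P_1P_3 = (4, -5).
If collinear, P_1P_3 would be a scalar multiple of P_1P_2. But (-2)·(-5) ≠ (1)·(4) (difference 6), so they are not parallel; the points are not collinear.

No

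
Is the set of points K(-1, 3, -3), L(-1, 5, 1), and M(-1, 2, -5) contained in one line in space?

Yes

KL = (0, 2, 4), KM = (0, -1, -2).
KL × KM = (0, 0, 0).
The cross product vanishes, so the three points are collinear.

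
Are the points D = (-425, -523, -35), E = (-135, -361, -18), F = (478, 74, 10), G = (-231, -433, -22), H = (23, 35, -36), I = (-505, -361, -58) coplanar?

No

The plane through D, E, F has normal n = DE × DF = (-2859, 2301, 26844) and equation n·P = -927888.
Checking the remaining points: n·G = -926472, n·H = -951606, n·I = -943818.
Since n·G = -926472 ≠ -927888, G is off the plane and the points are not all coplanar.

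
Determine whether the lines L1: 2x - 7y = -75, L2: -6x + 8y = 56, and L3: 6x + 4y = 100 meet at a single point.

Intersecting L1 and L2: solving the 2×2 system gives (x, y) = (8, 13).
Substitute into L3: (6)(8) + (4)(13) = 100.
This equals 100, so (8, 13) lies on all three lines and they are concurrent.

Yes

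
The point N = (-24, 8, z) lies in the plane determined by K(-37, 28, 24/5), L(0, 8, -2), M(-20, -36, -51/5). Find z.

-2/5

Coplanarity requires KL · (KM × KN) = 0.
KL = (37, -20, -34/5), KM = (17, -64, -15); the triple product is linear in z with coefficient -2028 and constant term -4056/5.
Setting it to zero: z = -2/5.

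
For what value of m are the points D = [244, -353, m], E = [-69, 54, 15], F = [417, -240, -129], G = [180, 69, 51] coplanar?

-222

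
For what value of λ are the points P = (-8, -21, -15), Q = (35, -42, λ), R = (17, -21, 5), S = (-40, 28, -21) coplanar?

The points are coplanar iff PQ · (PR × PS) = 0.
Expanding, this is linear in λ: (1225)λ + (-13475) = 0.
So λ = 11.

11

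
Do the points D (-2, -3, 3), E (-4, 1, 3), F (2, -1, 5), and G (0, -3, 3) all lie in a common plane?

The four points are coplanar iff the 3×3 determinant with rows DE, DF, DG is zero.
Rows: (-2, 4, 0), (4, 2, 2), (2, 0, 0).
Expanding along the first row: (-2)(0) − (4)(-4) + (0)(-4) = 16.
Nonzero ⇒ not coplanar.

No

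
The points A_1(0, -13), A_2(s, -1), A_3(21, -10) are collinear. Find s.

84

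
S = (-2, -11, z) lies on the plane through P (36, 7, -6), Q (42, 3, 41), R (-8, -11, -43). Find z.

-22

The plane through P, Q, R has equation 994x − 1846y − 284z = 24566.
Substituting S: (-284)z + (18318) = 24566, so z = -22.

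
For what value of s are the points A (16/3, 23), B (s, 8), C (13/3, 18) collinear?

7/3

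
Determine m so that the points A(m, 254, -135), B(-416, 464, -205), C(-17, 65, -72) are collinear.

-206

Collinearity requires AB × AC = 0; each component is linear in m.
The y-component gives (133)m + (27398) = 0, so m = -206.
The remaining components then also vanish.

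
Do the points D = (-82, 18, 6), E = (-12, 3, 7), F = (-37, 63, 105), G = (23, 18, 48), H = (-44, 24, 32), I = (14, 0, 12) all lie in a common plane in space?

Yes

The plane through D, E, F has normal n = DE × DF = (-1530, -6885, 3825) and equation n·P = 24480.
Checking the remaining points: n·G = 24480, n·H = 24480, n·I = 24480.
All equal 24480, so all 6 points lie in one plane.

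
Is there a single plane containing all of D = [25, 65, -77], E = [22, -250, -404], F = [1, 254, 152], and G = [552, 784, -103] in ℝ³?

With D as base: DE = (-3, -315, -327), DF = (-24, 189, 229), DG = (527, 719, -26).
DF × DG = (-169565, 120059, -116859).
DE · (DF × DG) = 903003.
Since 903003 ≠ 0, the four points are not coplanar.

No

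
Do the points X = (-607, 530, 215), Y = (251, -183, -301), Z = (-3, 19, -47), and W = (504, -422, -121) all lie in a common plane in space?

No

With X as base: XY = (858, -713, -516), XZ = (604, -511, -262), XW = (1111, -952, -336).
XZ × XW = (-77728, -88138, -7287).
XY · (XZ × XW) = -88138.
Since -88138 ≠ 0, the four points are not coplanar.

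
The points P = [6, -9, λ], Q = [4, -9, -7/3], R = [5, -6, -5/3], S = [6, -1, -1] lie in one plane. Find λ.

-1

Coplanarity ⇔ det[PQ; PR; PS] = 0.
Expanding, this is linear in λ: (-2)λ + (-2) = 0.
So λ = -1.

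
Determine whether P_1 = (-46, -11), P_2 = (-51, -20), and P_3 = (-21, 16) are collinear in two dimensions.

P_1P_2 = (-5, -9), P_1P_3 = (25, 27).
Twice the signed area of △P_1P_2P_3 is (-5)(27) − (-9)(25) = 90.
The area is nonzero, so the three points are not collinear.

No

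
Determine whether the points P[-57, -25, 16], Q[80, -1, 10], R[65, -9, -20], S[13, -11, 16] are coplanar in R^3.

No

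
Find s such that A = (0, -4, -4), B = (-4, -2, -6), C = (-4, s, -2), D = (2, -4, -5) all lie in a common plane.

Coplanarity ⇔ det[AB; AC; AD] = 0.
Expanding, this is linear in s: (8)s + (32) = 0.
So s = -4.

-4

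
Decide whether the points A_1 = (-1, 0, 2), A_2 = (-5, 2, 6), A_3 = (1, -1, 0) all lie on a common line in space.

A_1A_2 = (-4, 2, 4), A_1A_3 = (2, -1, -2).
A_1A_2 × A_1A_3 = (0, 0, 0).
The cross product vanishes, so the three points are collinear.

Yes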